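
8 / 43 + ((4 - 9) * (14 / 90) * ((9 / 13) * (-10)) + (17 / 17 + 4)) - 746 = -411105 / 559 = -735.43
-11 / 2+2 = -7 / 2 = -3.50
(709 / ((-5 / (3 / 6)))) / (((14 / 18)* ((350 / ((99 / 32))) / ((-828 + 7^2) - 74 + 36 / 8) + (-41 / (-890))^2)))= 694.75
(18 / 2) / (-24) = -3 / 8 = -0.38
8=8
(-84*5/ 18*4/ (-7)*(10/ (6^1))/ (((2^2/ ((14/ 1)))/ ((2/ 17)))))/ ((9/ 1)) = 1400/ 1377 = 1.02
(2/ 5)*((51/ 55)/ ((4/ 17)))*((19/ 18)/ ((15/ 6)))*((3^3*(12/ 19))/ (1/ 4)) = 62424/ 1375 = 45.40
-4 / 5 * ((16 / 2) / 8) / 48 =-0.02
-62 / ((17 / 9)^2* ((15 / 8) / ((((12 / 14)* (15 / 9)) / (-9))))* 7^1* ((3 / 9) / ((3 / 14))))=13392 / 99127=0.14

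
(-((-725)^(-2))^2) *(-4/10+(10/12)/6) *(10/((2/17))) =799/9946139062500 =0.00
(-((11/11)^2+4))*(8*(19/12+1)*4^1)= -1240/3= -413.33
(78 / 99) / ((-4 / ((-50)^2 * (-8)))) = 130000 / 33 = 3939.39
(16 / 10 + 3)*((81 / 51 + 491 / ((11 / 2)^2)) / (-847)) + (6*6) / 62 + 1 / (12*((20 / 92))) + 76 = 249098845507 / 3240638940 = 76.87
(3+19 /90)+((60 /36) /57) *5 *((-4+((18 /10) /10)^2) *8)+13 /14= -14986 /29925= -0.50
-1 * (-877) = 877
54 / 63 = 6 / 7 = 0.86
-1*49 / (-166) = 49 / 166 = 0.30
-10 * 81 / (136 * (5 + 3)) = -405 / 544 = -0.74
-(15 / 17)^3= -0.69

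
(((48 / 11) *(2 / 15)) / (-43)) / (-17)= 32 / 40205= 0.00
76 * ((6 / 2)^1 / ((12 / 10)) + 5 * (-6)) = -2090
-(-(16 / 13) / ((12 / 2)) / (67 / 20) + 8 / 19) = -17864 / 49647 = -0.36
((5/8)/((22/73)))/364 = 0.01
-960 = -960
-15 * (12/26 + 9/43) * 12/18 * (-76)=285000/559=509.84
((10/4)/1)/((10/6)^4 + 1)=405/1412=0.29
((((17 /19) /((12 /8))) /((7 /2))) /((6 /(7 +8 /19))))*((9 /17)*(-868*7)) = -244776 /361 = -678.05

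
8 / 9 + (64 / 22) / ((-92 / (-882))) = 65528 / 2277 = 28.78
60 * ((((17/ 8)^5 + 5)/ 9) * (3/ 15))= 527899/ 8192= 64.44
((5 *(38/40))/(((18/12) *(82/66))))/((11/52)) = 494/41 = 12.05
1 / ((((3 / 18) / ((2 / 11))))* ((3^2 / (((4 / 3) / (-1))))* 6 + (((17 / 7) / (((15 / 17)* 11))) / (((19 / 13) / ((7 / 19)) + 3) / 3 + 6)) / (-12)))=-0.03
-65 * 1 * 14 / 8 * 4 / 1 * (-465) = 211575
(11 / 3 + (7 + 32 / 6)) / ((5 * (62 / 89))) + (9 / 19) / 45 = 13559 / 2945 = 4.60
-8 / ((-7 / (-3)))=-24 / 7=-3.43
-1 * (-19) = 19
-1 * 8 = -8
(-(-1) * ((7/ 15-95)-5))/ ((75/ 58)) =-86594/ 1125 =-76.97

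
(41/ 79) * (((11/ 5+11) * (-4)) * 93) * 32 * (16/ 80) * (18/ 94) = -289910016/ 92825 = -3123.19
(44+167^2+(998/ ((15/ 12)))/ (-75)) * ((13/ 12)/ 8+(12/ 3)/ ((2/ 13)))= 26271445447/ 36000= 729762.37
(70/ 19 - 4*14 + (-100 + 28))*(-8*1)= 18896/ 19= 994.53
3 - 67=-64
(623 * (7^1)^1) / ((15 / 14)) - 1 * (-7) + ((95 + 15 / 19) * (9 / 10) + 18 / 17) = 20177177 / 4845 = 4164.54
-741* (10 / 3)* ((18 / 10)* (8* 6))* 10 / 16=-133380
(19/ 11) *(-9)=-15.55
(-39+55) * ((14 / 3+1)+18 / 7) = 2768 / 21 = 131.81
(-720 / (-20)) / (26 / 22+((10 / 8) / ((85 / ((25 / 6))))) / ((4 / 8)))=80784 / 2927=27.60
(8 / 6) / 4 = 1 / 3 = 0.33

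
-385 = -385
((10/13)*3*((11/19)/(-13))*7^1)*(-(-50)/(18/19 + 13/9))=-1039500/69121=-15.04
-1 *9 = -9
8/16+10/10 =3/2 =1.50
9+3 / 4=39 / 4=9.75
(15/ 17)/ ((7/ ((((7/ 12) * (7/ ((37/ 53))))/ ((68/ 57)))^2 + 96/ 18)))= 3.70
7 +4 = 11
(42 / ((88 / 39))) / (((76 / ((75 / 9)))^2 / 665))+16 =2204641 / 13376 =164.82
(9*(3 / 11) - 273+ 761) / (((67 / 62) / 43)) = 14383070 / 737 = 19515.70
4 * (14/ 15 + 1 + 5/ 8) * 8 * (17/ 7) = 20876/ 105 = 198.82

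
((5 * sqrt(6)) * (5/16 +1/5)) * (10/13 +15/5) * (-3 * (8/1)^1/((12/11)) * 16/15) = -44198 * sqrt(6)/195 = -555.19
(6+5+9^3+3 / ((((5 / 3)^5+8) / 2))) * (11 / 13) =626.40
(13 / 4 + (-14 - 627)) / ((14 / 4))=-2551 / 14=-182.21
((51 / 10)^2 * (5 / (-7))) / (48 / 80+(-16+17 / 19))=49419 / 38584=1.28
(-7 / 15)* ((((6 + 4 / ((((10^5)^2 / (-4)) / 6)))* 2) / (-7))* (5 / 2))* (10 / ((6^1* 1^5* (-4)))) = -208333333 / 250000000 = -0.83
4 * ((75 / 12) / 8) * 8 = 25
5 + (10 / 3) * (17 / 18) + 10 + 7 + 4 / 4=706 / 27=26.15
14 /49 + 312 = 312.29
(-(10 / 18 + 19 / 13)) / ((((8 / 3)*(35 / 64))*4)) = -472 / 1365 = -0.35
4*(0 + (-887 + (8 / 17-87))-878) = -125904 / 17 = -7406.12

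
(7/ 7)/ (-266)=-1/ 266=-0.00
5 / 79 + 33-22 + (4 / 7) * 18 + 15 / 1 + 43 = 43880 / 553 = 79.35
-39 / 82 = -0.48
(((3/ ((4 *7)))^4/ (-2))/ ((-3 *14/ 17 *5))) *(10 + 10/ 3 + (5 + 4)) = 10251/ 86051840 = 0.00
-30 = -30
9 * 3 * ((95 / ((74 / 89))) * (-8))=-913140 / 37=-24679.46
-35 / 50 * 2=-7 / 5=-1.40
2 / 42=0.05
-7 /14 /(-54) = 1 /108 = 0.01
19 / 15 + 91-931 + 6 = -12491 / 15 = -832.73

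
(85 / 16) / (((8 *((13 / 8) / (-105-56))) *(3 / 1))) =-13685 / 624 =-21.93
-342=-342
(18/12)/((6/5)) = 5/4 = 1.25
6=6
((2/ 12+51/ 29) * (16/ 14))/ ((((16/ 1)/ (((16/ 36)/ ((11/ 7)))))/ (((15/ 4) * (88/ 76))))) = 1675/ 9918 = 0.17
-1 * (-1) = 1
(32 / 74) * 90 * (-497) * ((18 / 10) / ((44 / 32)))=-10305792 / 407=-25321.36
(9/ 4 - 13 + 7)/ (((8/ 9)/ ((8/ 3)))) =-45/ 4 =-11.25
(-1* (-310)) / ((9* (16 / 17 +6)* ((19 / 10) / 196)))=5164600 / 10089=511.90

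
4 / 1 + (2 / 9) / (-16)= 287 / 72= 3.99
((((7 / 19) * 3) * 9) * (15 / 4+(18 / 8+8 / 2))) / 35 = 54 / 19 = 2.84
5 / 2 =2.50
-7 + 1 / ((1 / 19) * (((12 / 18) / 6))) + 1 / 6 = 985 / 6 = 164.17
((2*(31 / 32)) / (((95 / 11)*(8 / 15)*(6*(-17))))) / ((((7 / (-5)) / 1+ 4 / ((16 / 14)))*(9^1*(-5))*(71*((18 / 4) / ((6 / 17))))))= 341 / 7073637984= 0.00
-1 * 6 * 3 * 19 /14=-171 /7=-24.43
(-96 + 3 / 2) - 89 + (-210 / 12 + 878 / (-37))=-8315 / 37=-224.73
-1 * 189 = -189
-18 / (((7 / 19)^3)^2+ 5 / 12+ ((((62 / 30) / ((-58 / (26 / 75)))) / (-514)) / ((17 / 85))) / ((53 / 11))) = -301053451808449800 / 7011072184211221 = -42.94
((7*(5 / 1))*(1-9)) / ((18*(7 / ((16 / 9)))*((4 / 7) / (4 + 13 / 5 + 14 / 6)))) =-15008 / 243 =-61.76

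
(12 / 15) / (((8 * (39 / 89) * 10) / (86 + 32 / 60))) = 57761 / 29250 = 1.97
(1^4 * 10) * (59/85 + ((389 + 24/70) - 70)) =380844/119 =3200.37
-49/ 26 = -1.88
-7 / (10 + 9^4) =-7 / 6571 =-0.00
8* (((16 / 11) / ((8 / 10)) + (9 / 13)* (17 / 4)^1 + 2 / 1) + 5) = 13454 / 143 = 94.08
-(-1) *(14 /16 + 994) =7959 /8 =994.88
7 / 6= 1.17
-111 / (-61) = 111 / 61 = 1.82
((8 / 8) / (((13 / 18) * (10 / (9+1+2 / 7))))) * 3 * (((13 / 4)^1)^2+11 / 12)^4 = 276520701603 / 3727360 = 74186.74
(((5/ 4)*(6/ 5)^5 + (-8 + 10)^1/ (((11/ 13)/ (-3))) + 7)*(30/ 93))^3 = 71566416843832/ 77444962890625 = 0.92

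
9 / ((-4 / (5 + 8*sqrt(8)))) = -36*sqrt(2)-45 / 4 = -62.16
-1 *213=-213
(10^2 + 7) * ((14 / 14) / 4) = 107 / 4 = 26.75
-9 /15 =-3 /5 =-0.60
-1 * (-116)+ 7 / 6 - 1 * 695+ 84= -2963 / 6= -493.83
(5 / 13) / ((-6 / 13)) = -5 / 6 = -0.83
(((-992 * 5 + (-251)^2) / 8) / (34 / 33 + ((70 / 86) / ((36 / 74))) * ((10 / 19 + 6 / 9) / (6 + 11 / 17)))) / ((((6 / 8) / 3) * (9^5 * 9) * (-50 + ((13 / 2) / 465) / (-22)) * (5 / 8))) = -207745429012 / 158190620229801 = -0.00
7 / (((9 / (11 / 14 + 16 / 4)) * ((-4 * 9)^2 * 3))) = 67 / 69984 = 0.00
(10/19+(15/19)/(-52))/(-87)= -505/85956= -0.01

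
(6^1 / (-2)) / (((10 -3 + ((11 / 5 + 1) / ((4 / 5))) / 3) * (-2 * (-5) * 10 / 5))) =-9 / 500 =-0.02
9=9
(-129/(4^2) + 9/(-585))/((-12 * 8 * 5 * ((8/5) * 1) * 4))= 8401/3194880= 0.00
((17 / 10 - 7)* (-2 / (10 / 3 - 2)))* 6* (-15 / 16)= -1431 / 32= -44.72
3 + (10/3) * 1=19/3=6.33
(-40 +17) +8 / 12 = -67 / 3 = -22.33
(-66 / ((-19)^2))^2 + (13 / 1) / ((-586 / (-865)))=1468012261 / 76368106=19.22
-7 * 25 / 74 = -2.36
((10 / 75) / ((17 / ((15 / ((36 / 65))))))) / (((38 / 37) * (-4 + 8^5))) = 2405 / 380979792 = 0.00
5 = 5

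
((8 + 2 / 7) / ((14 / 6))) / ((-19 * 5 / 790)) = -27492 / 931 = -29.53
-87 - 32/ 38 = -1669/ 19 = -87.84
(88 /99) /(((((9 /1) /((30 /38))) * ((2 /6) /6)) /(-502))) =-40160 /57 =-704.56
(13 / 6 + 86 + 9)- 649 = -3311 / 6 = -551.83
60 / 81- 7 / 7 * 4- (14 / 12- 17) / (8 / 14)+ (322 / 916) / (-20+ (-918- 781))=230983727 / 9447624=24.45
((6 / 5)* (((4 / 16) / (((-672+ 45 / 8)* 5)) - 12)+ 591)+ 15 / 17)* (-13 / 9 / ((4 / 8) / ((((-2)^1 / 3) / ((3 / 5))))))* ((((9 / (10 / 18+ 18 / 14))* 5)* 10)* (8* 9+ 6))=37292653294260 / 876061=42568557.78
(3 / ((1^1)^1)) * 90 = 270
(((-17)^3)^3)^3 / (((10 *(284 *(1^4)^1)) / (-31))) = 51699050987229336912919607549879663 / 2840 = 18203891192686386236943520000000.00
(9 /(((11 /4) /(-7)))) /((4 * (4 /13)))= -819 /44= -18.61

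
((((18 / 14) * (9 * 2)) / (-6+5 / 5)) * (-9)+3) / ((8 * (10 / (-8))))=-1563 / 350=-4.47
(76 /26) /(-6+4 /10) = -95 /182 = -0.52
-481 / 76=-6.33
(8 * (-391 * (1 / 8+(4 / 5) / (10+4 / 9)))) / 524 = -1.20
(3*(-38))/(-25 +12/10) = 570/119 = 4.79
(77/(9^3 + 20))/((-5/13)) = -143/535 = -0.27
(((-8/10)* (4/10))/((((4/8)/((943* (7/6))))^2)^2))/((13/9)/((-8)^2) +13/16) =-972095408837837312/108225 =-8982170559832.18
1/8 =0.12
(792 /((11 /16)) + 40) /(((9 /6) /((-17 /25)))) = -40528 /75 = -540.37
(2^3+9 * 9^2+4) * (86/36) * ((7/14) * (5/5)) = 10621/12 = 885.08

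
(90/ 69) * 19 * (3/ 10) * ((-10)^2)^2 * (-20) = -34200000/ 23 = -1486956.52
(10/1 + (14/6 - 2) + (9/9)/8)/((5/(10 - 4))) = 251/20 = 12.55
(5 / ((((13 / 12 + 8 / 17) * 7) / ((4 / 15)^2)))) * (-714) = -36992 / 1585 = -23.34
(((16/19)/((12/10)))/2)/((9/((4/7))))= 80/3591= 0.02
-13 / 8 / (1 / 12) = -39 / 2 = -19.50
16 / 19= 0.84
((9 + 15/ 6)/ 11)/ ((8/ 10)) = 115/ 88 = 1.31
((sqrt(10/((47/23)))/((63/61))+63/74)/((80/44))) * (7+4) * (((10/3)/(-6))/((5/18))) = -36.22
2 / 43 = 0.05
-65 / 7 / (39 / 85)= -425 / 21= -20.24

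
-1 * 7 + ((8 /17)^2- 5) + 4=-2248 /289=-7.78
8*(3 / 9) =8 / 3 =2.67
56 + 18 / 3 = 62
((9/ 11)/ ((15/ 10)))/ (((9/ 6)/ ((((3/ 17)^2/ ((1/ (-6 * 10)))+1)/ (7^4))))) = -0.00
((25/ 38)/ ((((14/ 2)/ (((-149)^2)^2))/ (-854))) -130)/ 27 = -751648713995/ 513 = -1465202171.53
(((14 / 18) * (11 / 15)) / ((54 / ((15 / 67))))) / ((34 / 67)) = 77 / 16524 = 0.00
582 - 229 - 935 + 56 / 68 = -9880 / 17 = -581.18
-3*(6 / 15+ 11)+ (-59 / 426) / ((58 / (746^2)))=-42099322 / 30885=-1363.10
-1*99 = -99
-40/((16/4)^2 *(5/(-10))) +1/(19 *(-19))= 1804/361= 5.00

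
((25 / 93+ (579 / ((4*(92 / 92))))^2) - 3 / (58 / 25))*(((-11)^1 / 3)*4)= -9945108547 / 32364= -307289.23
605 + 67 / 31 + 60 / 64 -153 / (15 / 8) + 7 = 1323077 / 2480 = 533.50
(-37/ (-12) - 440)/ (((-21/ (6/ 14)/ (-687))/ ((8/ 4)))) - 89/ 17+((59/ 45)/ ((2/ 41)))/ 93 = -871984871/ 71145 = -12256.45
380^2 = 144400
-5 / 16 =-0.31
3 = 3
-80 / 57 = -1.40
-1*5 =-5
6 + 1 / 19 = 115 / 19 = 6.05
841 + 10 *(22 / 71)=59931 / 71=844.10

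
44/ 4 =11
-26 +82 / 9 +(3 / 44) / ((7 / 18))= -23165 / 1386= -16.71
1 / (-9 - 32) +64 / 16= 163 / 41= 3.98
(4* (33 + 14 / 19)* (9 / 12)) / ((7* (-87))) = -641 / 3857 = -0.17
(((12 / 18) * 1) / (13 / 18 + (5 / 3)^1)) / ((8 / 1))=3 / 86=0.03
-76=-76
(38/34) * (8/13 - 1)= -95/221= -0.43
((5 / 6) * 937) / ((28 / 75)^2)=8784375 / 1568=5602.28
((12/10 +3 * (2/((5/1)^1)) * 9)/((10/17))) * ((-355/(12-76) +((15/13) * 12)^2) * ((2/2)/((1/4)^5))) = 696405408/169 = 4120742.06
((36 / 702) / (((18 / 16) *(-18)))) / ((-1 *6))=0.00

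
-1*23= -23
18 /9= 2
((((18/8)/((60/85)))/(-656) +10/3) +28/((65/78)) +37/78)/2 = 25517709/1364480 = 18.70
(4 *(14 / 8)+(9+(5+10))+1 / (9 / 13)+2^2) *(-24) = -2624 / 3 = -874.67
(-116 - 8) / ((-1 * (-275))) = -124 / 275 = -0.45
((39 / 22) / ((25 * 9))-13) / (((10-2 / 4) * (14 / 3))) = -21437 / 73150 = -0.29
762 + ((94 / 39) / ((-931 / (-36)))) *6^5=17993814 / 12103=1486.72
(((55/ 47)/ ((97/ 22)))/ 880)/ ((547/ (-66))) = -363/ 9975092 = -0.00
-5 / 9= -0.56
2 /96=1 /48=0.02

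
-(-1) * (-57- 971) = -1028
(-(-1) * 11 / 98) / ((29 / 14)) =11 / 203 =0.05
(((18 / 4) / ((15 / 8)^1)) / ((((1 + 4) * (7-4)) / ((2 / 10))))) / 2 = 2 / 125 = 0.02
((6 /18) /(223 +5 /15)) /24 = 1 /16080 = 0.00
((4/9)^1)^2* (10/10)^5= 16/81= 0.20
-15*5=-75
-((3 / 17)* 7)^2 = -441 / 289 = -1.53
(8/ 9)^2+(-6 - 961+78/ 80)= -3127361/ 3240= -965.23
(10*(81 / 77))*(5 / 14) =2025 / 539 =3.76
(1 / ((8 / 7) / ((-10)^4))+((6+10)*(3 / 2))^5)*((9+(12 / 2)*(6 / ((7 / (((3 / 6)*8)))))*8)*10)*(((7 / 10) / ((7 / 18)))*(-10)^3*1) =-174333949380000 / 7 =-24904849911428.57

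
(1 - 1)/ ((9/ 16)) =0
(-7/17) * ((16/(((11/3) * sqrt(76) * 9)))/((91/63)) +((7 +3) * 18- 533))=2471/17- 168 * sqrt(19)/46189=145.34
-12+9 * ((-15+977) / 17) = 8454 / 17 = 497.29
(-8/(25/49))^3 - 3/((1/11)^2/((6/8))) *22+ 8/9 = -2768550059/281250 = -9843.73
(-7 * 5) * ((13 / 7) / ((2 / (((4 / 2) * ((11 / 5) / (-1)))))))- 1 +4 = 146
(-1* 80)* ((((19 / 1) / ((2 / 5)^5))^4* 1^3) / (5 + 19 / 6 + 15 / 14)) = -1304979801177978515625 / 12713984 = -102641296479370.94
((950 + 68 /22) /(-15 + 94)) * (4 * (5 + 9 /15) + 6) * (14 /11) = 20842192 /47795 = 436.07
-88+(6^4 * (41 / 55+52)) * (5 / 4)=938956 / 11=85359.64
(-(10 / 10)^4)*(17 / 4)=-17 / 4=-4.25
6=6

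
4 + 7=11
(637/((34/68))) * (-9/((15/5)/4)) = -15288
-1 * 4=-4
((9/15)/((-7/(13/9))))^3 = -2197/1157625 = -0.00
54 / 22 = 27 / 11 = 2.45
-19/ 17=-1.12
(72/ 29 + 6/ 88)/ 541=0.00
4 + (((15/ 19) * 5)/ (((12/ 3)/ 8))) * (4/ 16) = 227/ 38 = 5.97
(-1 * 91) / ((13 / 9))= -63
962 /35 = 27.49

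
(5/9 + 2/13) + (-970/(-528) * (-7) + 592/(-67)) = -14476999/689832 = -20.99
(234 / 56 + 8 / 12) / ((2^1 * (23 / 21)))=2.21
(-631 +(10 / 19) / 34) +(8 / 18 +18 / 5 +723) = 1396231 / 14535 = 96.06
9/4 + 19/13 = 193/52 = 3.71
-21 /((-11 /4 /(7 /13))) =588 /143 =4.11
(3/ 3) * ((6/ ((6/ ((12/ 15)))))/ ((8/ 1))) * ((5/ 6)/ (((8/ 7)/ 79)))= 553/ 96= 5.76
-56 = -56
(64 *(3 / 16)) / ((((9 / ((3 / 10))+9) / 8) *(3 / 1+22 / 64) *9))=1024 / 12519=0.08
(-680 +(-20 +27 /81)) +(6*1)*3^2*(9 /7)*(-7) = -3557 /3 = -1185.67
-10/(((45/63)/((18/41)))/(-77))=19404/41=473.27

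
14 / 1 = 14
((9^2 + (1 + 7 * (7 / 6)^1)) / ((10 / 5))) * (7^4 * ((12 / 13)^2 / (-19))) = -15587292 / 3211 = -4854.34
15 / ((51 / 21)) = 105 / 17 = 6.18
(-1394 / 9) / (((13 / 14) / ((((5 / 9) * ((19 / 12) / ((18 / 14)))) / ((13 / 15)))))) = -131.68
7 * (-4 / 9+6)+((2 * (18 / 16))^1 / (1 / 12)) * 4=146.89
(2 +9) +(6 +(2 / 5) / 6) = 256 / 15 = 17.07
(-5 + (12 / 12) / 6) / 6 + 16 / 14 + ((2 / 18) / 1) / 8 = 59 / 168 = 0.35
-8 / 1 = -8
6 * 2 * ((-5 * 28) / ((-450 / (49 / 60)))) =686 / 225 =3.05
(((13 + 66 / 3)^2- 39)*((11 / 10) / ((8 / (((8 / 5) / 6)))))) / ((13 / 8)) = 26.76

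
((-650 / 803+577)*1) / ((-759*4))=-154227 / 812636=-0.19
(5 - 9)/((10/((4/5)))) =-8/25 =-0.32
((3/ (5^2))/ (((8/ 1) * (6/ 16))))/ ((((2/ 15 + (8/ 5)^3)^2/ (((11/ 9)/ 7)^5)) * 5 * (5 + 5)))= 4026275/ 554749091225784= 0.00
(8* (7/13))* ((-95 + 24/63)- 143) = -39920/39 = -1023.59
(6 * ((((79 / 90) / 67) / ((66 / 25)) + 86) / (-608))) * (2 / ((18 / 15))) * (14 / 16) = -1.24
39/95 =0.41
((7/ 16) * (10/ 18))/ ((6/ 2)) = 35/ 432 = 0.08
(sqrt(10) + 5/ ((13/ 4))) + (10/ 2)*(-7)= -435/ 13 + sqrt(10)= -30.30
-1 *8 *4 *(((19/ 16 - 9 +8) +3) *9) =-918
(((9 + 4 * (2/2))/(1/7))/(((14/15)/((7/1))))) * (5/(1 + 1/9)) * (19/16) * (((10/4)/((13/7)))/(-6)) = -209475/256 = -818.26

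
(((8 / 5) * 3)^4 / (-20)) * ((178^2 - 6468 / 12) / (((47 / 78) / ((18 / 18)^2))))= -40299337728 / 29375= -1371892.35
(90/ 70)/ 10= 9/ 70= 0.13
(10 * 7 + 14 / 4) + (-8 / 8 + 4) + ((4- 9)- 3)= 137 / 2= 68.50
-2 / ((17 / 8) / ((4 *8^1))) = -30.12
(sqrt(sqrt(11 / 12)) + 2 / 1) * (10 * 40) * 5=1000 * 11^(1 / 4) * sqrt(2) * 3^(3 / 4) / 3 + 4000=5956.96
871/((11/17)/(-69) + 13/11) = 11238513/15128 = 742.89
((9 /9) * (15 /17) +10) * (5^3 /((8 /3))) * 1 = 69375 /136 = 510.11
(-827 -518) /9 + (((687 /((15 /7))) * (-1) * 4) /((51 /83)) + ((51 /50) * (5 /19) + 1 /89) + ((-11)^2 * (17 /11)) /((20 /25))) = -10361638433 /5174460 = -2002.46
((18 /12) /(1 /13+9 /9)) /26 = 3 /56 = 0.05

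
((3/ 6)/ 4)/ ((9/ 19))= 19/ 72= 0.26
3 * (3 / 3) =3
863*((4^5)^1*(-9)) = -7953408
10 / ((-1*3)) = -10 / 3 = -3.33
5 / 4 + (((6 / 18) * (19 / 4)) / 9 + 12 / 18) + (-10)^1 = -427 / 54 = -7.91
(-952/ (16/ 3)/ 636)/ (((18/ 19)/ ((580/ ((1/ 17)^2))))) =-94747205/ 1908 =-49657.86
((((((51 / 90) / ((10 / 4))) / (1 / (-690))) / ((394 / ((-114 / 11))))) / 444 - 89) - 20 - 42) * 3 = -363188583 / 801790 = -452.97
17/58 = 0.29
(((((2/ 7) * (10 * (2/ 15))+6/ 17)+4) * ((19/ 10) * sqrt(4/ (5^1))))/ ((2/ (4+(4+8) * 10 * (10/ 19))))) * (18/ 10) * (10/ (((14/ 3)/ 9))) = 17467164 * sqrt(5)/ 4165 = 9377.61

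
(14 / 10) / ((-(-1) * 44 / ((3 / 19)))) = 21 / 4180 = 0.01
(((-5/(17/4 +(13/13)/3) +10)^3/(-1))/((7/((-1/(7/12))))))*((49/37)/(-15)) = -3764768/246235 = -15.29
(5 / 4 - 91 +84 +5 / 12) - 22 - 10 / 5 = -88 / 3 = -29.33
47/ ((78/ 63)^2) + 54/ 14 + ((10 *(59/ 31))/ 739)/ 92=86066214257/ 2493323924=34.52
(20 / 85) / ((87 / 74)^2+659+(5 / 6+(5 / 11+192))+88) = 722832 / 2892844423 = 0.00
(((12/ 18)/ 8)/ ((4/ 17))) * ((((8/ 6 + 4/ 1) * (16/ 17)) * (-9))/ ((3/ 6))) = -32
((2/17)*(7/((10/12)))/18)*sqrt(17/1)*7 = 98*sqrt(17)/255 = 1.58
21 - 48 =-27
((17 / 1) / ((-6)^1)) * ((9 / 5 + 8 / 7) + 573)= -171343 / 105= -1631.84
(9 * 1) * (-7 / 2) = -63 / 2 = -31.50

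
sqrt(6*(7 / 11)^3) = 7*sqrt(462) / 121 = 1.24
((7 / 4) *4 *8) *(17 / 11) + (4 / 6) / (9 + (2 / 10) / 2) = 260116 / 3003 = 86.62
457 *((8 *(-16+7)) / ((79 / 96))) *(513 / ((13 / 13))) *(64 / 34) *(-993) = 51491615956992 / 1343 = 38340741591.21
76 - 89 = -13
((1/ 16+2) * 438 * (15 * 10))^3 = 159242121316265625/ 64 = 2488158145566650.39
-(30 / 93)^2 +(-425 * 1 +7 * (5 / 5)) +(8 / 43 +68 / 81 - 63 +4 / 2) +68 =-1372599601 / 3347163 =-410.08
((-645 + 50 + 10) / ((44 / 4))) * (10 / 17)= -5850 / 187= -31.28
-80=-80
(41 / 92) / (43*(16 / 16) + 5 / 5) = 41 / 4048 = 0.01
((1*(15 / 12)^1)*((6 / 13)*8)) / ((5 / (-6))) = -72 / 13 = -5.54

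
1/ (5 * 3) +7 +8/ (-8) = 91/ 15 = 6.07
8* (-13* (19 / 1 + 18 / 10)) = -10816 / 5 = -2163.20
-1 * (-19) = 19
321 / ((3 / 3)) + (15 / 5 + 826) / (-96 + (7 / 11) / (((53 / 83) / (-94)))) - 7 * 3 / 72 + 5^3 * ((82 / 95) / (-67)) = 531653439839 / 1689250632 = 314.73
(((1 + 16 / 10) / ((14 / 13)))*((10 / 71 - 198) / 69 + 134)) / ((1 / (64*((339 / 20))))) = 14020864624 / 40825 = 343438.20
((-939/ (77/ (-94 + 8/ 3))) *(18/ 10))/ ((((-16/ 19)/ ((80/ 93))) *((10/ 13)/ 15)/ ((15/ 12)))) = -476622315/ 9548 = -49918.55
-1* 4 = -4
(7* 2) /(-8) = -7 /4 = -1.75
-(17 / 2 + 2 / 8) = -35 / 4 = -8.75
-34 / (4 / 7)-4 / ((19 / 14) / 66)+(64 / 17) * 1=-161669 / 646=-250.26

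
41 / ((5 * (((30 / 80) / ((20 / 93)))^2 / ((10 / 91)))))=2099200 / 7083531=0.30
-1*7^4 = -2401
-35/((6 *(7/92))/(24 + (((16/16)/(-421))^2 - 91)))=910427860/177241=5136.67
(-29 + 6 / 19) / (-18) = 545 / 342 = 1.59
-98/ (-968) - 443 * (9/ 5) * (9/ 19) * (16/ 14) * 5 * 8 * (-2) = 2223030133/ 64372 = 34534.12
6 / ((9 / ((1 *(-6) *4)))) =-16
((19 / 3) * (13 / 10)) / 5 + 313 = 47197 / 150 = 314.65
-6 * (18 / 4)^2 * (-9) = 2187 / 2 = 1093.50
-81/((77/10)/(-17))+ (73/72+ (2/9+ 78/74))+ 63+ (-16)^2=102588889/205128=500.12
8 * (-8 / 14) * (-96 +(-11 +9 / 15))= 2432 / 5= 486.40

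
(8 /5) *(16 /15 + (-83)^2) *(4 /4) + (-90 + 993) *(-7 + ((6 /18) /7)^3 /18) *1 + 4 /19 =4703.32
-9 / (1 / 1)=-9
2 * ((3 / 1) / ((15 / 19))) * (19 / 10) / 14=361 / 350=1.03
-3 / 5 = -0.60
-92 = -92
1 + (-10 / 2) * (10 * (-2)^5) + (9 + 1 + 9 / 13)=20952 / 13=1611.69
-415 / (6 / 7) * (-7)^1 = 20335 / 6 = 3389.17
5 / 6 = 0.83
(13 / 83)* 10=130 / 83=1.57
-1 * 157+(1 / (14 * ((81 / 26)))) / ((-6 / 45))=-59411 / 378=-157.17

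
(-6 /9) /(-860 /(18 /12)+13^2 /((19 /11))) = 38 /27103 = 0.00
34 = 34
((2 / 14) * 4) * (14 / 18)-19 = -167 / 9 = -18.56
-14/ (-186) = 7/ 93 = 0.08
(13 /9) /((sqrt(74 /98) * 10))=91 * sqrt(37) /3330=0.17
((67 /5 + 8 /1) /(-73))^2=11449 /133225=0.09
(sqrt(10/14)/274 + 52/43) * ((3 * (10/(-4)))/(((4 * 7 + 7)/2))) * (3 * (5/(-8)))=45 * sqrt(35)/107408 + 585/602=0.97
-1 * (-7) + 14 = 21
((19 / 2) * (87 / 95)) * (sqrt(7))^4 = 4263 / 10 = 426.30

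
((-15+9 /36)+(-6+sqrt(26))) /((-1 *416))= 83 /1664 - sqrt(26) /416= 0.04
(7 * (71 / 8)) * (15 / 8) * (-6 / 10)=-4473 / 64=-69.89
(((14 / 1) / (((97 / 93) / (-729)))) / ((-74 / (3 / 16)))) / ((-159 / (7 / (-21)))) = 158193 / 3043472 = 0.05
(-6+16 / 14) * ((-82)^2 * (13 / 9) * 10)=-29720080 / 63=-471747.30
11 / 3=3.67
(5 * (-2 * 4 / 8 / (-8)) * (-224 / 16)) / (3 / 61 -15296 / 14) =14945 / 1866028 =0.01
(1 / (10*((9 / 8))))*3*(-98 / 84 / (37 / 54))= -84 / 185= -0.45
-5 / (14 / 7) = -5 / 2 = -2.50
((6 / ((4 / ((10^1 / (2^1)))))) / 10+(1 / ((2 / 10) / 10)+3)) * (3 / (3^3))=5.97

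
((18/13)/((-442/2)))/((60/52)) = -0.01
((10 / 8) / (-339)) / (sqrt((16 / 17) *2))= -5 *sqrt(34) / 10848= -0.00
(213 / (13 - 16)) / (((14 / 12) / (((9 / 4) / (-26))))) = 1917 / 364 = 5.27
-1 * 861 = -861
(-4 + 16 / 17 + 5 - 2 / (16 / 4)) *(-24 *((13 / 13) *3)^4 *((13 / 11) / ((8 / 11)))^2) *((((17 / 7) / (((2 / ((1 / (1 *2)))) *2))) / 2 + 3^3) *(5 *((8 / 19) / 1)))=-4370966145 / 10336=-422887.59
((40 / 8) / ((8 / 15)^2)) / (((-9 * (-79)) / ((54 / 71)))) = 3375 / 179488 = 0.02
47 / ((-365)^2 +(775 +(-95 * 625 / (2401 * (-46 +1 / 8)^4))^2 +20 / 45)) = 802515079182427696550311255143 / 2288029303910933231489828025880564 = 0.00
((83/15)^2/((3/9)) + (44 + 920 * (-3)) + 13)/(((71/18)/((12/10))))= -7050096/8875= -794.38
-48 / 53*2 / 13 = -96 / 689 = -0.14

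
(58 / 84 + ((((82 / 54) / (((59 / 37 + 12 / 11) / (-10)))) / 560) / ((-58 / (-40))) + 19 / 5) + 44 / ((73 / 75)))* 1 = 15521545948 / 312373935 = 49.69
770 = 770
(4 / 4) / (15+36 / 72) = 2 / 31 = 0.06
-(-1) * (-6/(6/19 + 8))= -57/79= -0.72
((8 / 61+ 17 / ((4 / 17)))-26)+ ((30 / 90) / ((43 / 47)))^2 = 188865193 / 4060404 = 46.51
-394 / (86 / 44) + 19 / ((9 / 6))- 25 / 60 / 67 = -2177125 / 11524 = -188.92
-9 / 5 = -1.80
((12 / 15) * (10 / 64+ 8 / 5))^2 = 78961 / 40000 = 1.97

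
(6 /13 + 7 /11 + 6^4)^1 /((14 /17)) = 3153245 /2002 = 1575.05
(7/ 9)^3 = 343/ 729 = 0.47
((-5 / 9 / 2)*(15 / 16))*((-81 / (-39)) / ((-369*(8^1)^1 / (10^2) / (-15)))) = -9375 / 34112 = -0.27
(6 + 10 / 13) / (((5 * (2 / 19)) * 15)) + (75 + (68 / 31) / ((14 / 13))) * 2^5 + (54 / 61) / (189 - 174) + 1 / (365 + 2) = 11680750254209 / 4736529525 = 2466.10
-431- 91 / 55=-23796 / 55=-432.65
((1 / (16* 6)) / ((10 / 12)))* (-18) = -9 / 40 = -0.22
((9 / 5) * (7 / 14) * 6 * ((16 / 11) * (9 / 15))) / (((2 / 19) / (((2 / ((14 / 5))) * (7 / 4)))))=3078 / 55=55.96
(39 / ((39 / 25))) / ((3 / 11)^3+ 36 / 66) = 33275 / 753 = 44.19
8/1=8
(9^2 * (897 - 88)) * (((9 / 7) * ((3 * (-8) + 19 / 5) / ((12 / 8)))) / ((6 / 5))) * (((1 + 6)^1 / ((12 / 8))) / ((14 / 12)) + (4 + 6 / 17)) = -939816918 / 119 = -7897621.16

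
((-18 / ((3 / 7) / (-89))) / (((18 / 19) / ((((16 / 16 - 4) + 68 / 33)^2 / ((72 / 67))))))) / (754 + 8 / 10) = 3810744595 / 887735376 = 4.29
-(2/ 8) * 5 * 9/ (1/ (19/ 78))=-285/ 104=-2.74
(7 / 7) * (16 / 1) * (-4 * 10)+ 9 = -631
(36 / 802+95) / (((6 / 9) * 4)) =114339 / 3208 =35.64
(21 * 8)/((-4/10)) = -420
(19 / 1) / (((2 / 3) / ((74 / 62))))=2109 / 62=34.02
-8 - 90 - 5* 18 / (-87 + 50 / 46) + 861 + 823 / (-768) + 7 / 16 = 144816479 / 189696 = 763.41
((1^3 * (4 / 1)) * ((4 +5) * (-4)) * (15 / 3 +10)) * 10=-21600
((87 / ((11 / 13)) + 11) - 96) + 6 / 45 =2962 / 165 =17.95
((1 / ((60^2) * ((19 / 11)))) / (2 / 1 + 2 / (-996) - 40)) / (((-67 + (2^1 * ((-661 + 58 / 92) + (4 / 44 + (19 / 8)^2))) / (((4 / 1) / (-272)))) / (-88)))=20327032 / 4855952727234375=0.00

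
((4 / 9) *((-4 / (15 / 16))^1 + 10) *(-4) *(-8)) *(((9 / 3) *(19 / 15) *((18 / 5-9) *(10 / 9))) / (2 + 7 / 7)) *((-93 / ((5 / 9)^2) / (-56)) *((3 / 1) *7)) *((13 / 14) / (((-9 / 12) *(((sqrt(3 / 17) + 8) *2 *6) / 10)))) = 277335552 / 30625-2039232 *sqrt(51) / 30625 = 8580.33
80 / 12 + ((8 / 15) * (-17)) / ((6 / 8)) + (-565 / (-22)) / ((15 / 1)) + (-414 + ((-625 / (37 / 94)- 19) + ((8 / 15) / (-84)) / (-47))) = -8132790737 / 4017090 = -2024.55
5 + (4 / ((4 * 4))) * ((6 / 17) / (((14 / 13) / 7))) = 379 / 68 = 5.57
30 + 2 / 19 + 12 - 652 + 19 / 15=-173459 / 285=-608.63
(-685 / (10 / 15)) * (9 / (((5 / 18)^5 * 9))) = -388306224 / 625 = -621289.96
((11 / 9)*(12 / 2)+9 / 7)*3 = 181 / 7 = 25.86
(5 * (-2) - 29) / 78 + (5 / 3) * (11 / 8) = 43 / 24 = 1.79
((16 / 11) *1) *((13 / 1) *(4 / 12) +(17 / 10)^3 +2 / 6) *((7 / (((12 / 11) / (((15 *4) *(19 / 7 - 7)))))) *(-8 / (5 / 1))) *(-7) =-6437536 / 25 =-257501.44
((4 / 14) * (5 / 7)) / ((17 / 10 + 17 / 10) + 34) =50 / 9163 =0.01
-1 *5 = -5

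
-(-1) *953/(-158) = -953/158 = -6.03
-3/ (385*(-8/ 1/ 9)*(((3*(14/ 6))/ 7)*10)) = 27/ 30800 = 0.00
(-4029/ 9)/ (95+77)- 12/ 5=-12907/ 2580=-5.00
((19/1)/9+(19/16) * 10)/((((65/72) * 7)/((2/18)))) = 1007/4095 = 0.25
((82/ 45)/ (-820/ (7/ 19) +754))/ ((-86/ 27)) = 287/ 738310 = 0.00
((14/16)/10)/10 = 7/800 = 0.01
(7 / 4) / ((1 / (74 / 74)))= 7 / 4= 1.75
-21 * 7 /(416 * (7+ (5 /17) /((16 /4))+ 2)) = -2499 /64168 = -0.04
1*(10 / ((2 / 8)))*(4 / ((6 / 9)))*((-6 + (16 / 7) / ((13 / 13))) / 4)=-1560 / 7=-222.86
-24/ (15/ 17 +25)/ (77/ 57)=-2907/ 4235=-0.69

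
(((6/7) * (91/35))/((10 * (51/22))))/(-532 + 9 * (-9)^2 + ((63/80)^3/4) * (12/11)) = 0.00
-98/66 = -49/33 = -1.48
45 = 45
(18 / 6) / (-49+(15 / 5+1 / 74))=-222 / 3403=-0.07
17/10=1.70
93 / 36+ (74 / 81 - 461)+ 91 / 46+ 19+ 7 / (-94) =-152916283 / 350244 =-436.60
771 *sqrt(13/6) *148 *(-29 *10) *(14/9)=-77213080 *sqrt(78)/9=-75769717.59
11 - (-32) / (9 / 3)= 65 / 3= 21.67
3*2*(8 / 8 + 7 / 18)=25 / 3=8.33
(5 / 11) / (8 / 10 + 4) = 25 / 264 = 0.09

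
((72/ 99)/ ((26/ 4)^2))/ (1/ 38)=1216/ 1859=0.65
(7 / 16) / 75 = 7 / 1200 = 0.01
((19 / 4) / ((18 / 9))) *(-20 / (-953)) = 95 / 1906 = 0.05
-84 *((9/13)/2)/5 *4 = -1512/65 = -23.26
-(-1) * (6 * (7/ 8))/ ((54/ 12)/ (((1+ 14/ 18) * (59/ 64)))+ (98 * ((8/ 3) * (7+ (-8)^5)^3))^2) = 11151/ 179344072245891160153065480489681608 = 0.00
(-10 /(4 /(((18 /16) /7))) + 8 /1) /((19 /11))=4.40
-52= -52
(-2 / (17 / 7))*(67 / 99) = -938 / 1683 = -0.56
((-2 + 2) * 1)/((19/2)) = 0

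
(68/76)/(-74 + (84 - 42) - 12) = -17/836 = -0.02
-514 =-514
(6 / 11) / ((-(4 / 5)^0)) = -6 / 11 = -0.55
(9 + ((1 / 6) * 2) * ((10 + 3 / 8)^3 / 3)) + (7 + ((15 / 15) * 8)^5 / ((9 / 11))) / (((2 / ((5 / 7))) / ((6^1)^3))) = 99678374093 / 32256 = 3090227.37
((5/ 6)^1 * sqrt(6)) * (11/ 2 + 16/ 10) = 71 * sqrt(6)/ 12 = 14.49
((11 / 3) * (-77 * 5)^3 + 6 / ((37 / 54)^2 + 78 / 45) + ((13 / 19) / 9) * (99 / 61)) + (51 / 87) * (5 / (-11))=-7453906814033707333 / 35622988071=-209244289.09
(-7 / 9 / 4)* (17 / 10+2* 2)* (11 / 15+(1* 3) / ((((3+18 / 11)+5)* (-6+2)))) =-554477 / 763200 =-0.73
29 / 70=0.41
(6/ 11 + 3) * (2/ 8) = 39/ 44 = 0.89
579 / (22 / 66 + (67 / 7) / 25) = 303975 / 376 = 808.44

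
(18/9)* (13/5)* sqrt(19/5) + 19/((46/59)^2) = 41.39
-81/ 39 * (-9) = 18.69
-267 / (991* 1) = -267 / 991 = -0.27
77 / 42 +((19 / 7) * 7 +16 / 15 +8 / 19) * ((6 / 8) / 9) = 12109 / 3420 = 3.54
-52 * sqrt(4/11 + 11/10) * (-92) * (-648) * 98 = -151901568 * sqrt(17710)/55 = -367543585.74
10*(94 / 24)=235 / 6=39.17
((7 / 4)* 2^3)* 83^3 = 8005018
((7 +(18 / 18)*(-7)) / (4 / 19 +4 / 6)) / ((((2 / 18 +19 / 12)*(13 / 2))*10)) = 0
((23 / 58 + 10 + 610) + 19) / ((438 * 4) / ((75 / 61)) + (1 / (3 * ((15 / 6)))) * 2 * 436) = 2781375 / 6704336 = 0.41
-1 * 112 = -112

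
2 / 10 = 1 / 5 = 0.20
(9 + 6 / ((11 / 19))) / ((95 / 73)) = 14.88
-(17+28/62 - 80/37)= -17537/1147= -15.29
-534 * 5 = -2670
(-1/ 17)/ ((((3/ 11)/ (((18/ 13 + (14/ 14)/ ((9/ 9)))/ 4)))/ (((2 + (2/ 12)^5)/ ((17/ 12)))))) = -5303573/ 29214432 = -0.18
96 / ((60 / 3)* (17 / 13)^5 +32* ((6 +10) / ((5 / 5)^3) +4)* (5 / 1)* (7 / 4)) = 2970344 / 175636495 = 0.02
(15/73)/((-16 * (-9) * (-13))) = -5/45552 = -0.00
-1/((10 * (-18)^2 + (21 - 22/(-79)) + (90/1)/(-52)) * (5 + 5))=-1027/33475555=-0.00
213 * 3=639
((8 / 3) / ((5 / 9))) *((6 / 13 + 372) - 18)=110592 / 65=1701.42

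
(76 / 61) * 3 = 228 / 61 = 3.74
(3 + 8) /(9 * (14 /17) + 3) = 187 /177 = 1.06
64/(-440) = -8/55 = -0.15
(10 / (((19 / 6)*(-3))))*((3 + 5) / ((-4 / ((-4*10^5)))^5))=-1600000000000000000000000000 / 19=-84210526315789473684210530.00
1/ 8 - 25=-199/ 8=-24.88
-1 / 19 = -0.05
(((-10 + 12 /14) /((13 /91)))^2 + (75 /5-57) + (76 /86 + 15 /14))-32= 4023.96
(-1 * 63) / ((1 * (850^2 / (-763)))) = 48069 / 722500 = 0.07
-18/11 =-1.64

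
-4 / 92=-1 / 23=-0.04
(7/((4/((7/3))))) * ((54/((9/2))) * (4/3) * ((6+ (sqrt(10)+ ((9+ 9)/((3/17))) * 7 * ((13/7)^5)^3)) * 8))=1568 * sqrt(10)/3+ 55690295005607405952/13841287201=4023492690.67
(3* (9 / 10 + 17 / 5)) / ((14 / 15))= 387 / 28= 13.82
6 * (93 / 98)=5.69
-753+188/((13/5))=-8849/13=-680.69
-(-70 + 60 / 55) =758 / 11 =68.91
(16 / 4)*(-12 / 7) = -48 / 7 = -6.86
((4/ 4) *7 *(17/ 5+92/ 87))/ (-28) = -1939/ 1740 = -1.11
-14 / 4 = -7 / 2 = -3.50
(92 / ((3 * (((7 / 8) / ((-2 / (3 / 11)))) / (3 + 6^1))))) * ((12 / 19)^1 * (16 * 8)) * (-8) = 198967296 / 133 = 1495994.71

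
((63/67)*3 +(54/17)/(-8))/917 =11043/4177852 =0.00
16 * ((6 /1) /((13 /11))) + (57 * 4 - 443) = -1739 /13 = -133.77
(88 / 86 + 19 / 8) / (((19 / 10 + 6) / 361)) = 2110045 / 13588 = 155.29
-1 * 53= -53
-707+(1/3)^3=-19088/27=-706.96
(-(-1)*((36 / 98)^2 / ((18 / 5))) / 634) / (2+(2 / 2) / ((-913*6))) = 0.00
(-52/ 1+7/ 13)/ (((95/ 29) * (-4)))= 19401/ 4940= 3.93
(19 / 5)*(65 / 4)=247 / 4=61.75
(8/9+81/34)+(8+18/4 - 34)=-2789/153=-18.23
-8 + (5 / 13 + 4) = -47 / 13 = -3.62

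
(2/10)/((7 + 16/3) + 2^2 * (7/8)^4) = 3072/225455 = 0.01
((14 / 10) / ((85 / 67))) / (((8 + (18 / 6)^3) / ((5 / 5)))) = 0.03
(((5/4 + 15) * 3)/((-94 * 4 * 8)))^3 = -0.00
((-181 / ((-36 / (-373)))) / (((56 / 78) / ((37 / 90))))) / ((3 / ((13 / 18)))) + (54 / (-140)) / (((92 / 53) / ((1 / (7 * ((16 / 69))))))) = -258.66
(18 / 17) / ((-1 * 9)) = -2 / 17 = -0.12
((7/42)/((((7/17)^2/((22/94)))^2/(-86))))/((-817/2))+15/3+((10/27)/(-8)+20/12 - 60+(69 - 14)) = 18362799877/10883416068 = 1.69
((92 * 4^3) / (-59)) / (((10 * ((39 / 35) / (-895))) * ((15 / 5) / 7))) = 129109120 / 6903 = 18703.33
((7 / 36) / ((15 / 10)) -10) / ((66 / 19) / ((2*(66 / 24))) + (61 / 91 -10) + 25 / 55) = 1.20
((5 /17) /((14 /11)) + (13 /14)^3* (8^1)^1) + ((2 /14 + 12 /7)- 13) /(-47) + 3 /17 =3864145 /548114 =7.05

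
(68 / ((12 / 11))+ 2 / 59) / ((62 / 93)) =11039 / 118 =93.55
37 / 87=0.43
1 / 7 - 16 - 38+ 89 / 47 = -17096 / 329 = -51.96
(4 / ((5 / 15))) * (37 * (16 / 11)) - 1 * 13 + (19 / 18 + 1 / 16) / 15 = 15037531 / 23760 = 632.89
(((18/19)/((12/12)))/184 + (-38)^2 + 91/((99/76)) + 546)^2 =127066254636404521/29946994704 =4243038.61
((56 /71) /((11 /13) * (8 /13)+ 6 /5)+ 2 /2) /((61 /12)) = 903324 /3148637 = 0.29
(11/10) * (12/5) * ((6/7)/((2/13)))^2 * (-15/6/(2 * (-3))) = 16731/490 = 34.14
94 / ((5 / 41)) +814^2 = 3316834 / 5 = 663366.80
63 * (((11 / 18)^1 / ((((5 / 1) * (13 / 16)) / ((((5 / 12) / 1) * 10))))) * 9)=4620 / 13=355.38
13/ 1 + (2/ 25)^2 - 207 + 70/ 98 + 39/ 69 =-19391856/ 100625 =-192.71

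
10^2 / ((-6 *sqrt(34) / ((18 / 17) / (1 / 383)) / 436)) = -505380.10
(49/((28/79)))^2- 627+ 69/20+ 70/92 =34022103/1840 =18490.27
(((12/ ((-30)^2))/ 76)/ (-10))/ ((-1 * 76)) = 1/ 4332000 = 0.00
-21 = -21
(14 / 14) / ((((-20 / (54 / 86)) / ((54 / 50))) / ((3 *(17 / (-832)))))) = 37179 / 17888000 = 0.00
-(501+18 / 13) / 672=-311 / 416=-0.75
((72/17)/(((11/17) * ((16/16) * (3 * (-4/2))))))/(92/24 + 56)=-72/3949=-0.02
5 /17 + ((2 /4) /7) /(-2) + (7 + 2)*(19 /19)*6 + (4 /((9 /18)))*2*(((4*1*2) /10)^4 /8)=55.08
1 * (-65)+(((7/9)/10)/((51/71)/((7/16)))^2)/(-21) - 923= -177623993569/179781120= -988.00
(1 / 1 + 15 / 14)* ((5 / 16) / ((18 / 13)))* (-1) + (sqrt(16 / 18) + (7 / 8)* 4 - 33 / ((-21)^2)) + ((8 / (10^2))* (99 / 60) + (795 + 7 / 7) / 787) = 2* sqrt(2) / 3 + 11386840627 / 2776536000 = 5.04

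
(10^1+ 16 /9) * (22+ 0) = 2332 /9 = 259.11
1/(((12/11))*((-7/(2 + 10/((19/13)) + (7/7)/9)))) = -16841/14364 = -1.17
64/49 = 1.31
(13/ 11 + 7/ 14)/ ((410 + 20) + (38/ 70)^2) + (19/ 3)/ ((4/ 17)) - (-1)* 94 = 8413490621/ 69578652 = 120.92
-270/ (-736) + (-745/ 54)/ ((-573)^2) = 1196622125/ 3262276944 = 0.37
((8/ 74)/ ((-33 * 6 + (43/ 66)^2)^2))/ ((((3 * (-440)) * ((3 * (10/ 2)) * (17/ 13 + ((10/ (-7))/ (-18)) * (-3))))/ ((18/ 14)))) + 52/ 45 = 40012586353278626/ 34626276656913825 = 1.16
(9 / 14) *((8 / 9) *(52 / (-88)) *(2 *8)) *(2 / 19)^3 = -3328 / 528143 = -0.01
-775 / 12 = -64.58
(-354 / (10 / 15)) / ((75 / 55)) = -1947 / 5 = -389.40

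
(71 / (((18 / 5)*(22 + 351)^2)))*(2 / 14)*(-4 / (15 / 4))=-568 / 26295381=-0.00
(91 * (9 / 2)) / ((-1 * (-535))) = 819 / 1070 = 0.77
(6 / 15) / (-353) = -2 / 1765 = -0.00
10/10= 1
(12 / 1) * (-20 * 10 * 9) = -21600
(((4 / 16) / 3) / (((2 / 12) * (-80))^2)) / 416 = 3 / 2662400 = 0.00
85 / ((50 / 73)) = 1241 / 10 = 124.10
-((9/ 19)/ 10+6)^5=-2002627351780749/ 247609900000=-8087.83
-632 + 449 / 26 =-15983 / 26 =-614.73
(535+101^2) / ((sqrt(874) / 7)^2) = 263032 / 437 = 601.90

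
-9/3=-3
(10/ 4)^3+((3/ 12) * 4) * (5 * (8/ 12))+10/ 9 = 1445/ 72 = 20.07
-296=-296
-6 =-6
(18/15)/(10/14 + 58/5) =42/431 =0.10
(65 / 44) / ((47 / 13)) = 845 / 2068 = 0.41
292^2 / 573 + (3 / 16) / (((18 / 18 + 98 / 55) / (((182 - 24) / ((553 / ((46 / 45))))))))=365319299 / 2454732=148.82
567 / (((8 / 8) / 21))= 11907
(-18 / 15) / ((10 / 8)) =-24 / 25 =-0.96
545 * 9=4905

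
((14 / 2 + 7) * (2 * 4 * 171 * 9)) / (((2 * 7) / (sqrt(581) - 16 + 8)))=-98496 + 12312 * sqrt(581)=198271.73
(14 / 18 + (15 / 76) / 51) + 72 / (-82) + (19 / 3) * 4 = 12031657 / 476748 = 25.24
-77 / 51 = -1.51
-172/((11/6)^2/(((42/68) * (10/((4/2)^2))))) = -162540/2057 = -79.02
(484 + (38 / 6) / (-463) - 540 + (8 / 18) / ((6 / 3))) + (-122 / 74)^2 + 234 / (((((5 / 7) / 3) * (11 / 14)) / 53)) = 20783475917024 / 313754265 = 66241.25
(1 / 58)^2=1 / 3364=0.00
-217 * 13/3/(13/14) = -3038/3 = -1012.67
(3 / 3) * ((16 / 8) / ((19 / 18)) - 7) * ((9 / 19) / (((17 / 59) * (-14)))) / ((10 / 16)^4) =105486336 / 26849375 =3.93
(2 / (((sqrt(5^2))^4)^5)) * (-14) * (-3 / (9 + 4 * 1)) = 84 / 1239776611328125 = 0.00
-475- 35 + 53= -457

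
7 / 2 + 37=81 / 2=40.50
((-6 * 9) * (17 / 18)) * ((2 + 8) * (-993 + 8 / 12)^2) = -502209976.67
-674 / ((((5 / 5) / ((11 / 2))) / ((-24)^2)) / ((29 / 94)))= -30960864 / 47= -658741.79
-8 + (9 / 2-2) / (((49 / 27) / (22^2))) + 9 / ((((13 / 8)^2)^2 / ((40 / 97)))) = 89495773366 / 135750433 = 659.27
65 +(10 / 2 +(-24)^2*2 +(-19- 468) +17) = 752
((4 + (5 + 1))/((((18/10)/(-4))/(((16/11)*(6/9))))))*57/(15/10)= -243200/297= -818.86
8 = 8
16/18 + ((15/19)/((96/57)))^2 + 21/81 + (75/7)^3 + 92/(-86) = 501673562287/407780352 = 1230.25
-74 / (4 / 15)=-555 / 2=-277.50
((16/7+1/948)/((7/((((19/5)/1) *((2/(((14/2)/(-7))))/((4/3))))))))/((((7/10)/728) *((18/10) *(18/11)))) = -657.48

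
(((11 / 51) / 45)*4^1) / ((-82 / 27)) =-22 / 3485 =-0.01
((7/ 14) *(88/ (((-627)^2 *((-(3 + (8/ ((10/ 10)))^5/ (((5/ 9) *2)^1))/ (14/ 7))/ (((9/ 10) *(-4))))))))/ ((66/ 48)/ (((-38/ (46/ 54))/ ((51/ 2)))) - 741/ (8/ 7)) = -1536/ 36494731002917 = -0.00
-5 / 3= -1.67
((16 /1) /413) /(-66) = -8 /13629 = -0.00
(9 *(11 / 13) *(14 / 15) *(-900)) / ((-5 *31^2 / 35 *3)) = 194040 / 12493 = 15.53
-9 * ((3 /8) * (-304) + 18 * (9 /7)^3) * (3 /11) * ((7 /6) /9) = 12990 /539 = 24.10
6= 6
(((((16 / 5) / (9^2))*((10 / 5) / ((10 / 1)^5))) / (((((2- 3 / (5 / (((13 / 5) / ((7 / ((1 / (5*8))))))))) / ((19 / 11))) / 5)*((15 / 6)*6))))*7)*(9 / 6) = 3724 / 1554906375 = 0.00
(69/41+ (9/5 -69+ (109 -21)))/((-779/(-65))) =59917/31939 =1.88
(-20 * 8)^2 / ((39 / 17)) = 435200 / 39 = 11158.97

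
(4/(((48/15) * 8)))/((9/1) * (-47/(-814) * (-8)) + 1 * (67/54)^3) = -40054905/576074188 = -0.07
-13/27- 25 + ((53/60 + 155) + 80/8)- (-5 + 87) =31537/540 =58.40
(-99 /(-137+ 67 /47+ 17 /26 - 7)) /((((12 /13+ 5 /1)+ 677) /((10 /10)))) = 262119 /256614151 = 0.00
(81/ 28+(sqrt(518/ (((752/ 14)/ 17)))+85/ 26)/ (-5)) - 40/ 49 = 3625/ 2548 - 7* sqrt(29563)/ 470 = -1.14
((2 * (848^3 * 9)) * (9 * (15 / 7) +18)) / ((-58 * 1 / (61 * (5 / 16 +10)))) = -31071797095680 / 7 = -4438828156525.71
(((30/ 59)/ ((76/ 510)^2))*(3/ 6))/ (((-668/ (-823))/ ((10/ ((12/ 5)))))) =6689446875/ 113821856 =58.77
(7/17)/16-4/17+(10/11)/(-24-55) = -52253/236368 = -0.22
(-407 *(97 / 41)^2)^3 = -56158258715304955847 / 4750104241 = -11822531857.42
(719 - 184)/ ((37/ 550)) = 294250/ 37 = 7952.70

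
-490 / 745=-98 / 149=-0.66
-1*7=-7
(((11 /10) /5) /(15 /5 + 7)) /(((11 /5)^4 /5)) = 25 /5324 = 0.00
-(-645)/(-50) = -129/10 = -12.90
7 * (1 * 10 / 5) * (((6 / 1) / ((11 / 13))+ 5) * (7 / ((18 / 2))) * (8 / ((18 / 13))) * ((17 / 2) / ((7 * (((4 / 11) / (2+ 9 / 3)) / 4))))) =4115020 / 81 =50802.72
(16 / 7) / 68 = 4 / 119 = 0.03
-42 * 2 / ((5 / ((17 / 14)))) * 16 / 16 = -102 / 5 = -20.40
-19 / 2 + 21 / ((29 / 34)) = 877 / 58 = 15.12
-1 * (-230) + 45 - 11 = 264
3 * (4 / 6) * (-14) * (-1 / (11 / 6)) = 168 / 11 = 15.27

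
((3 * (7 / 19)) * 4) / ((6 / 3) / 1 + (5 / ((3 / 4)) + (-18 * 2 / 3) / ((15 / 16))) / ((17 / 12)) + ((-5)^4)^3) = 7140 / 394287105613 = 0.00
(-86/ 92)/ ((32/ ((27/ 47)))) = -1161/ 69184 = -0.02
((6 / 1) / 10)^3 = 27 / 125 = 0.22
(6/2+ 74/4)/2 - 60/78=519/52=9.98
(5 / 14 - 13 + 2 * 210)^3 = 185485563927 / 2744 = 67596779.86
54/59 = 0.92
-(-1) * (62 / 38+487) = 9284 / 19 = 488.63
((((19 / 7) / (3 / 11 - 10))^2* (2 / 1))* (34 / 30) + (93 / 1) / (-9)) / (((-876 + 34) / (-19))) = -1623930019 / 7085442630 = -0.23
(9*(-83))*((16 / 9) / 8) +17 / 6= -979 / 6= -163.17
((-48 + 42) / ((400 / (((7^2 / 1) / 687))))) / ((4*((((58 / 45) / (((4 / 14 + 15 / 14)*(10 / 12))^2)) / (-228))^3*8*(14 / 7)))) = 680669362502578125 / 3515293232267264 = 193.63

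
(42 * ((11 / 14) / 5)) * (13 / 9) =143 / 15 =9.53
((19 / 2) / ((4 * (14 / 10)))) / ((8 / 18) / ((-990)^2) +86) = 0.02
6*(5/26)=15/13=1.15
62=62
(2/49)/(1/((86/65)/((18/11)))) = 946/28665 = 0.03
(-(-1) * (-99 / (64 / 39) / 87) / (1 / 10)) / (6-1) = -1287 / 928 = -1.39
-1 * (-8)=8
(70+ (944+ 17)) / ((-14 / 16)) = -8248 / 7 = -1178.29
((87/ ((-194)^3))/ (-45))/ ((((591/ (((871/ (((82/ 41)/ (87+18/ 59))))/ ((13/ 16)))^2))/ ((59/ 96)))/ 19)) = 7291918308071/ 636479896740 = 11.46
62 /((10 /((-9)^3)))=-22599 /5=-4519.80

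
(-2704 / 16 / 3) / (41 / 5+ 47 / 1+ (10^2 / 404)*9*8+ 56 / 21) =-85345 / 114668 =-0.74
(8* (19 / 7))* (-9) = -1368 / 7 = -195.43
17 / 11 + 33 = 380 / 11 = 34.55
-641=-641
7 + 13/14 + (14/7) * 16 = 559/14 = 39.93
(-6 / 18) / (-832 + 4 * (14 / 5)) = 5 / 12312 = 0.00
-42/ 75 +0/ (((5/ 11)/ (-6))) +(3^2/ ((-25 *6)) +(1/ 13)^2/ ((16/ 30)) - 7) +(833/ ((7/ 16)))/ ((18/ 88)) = 2829314171/ 304200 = 9300.84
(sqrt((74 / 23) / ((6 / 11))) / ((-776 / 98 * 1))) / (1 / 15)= -4.60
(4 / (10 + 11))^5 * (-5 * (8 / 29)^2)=-327680 / 3434728941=-0.00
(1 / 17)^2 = 1 / 289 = 0.00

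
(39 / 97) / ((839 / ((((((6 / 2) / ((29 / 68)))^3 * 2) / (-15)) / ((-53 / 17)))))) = 3752431488 / 525985246555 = 0.01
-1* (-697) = 697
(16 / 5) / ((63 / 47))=752 / 315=2.39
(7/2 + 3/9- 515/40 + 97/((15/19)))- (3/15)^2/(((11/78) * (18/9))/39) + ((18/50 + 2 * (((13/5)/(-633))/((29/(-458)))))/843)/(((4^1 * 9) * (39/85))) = 1294088508752957/11949757162200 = 108.29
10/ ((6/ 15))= 25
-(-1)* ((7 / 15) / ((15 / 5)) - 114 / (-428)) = 0.42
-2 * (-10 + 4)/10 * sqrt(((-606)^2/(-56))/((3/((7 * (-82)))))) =606 * sqrt(123)/5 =1344.17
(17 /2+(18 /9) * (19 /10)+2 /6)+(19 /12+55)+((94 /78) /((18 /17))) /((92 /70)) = 2828887 /40365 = 70.08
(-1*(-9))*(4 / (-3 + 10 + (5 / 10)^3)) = 96 / 19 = 5.05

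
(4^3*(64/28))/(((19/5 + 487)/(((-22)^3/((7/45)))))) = -408883200/20041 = -20402.34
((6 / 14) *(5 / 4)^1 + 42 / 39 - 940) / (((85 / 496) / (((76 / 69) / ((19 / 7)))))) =-7366096 / 3315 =-2222.05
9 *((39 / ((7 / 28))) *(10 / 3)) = 4680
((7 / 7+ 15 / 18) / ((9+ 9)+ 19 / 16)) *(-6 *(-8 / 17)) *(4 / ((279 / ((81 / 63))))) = 5632 / 1132523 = 0.00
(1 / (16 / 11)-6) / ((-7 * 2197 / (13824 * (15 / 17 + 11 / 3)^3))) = 1997946880 / 4444531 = 449.53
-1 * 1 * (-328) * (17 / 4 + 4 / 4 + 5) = 3362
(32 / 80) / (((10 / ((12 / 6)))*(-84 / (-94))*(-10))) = -47 / 5250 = -0.01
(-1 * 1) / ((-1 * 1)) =1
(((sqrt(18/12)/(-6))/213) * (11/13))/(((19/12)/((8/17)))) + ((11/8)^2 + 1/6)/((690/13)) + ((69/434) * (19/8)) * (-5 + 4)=-1948157/5749632-88 * sqrt(6)/894387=-0.34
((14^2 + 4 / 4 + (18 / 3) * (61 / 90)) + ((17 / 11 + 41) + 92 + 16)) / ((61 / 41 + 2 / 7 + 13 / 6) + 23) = 33301184 / 2551505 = 13.05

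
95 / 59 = 1.61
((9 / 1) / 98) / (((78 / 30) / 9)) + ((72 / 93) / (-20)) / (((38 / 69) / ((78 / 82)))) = 38616723 / 153829130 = 0.25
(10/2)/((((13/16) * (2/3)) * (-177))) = -40/767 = -0.05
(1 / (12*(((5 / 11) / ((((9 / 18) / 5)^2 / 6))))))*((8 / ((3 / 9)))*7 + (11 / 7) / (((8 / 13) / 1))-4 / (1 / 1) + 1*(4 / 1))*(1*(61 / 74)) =6408721 / 149184000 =0.04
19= 19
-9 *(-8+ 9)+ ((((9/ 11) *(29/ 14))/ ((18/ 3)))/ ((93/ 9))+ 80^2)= 61021529/ 9548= 6391.03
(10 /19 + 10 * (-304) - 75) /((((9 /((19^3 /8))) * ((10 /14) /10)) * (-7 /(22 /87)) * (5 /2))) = 5221865 /87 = 60021.44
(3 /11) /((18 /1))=1 /66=0.02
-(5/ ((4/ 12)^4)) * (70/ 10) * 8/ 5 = -4536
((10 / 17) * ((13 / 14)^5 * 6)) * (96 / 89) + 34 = 931418434 / 25428991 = 36.63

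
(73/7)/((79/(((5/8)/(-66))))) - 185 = -54017405/291984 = -185.00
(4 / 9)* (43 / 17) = 172 / 153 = 1.12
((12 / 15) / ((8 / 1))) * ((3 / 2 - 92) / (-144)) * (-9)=-181 / 320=-0.57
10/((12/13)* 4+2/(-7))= 91/31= 2.94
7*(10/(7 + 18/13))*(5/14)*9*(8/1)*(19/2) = 222300/109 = 2039.45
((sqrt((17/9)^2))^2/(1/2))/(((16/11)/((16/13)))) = 6358/1053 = 6.04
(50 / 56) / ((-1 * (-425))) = 1 / 476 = 0.00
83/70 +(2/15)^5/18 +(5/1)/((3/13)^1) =2186544599/95681250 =22.85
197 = 197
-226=-226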